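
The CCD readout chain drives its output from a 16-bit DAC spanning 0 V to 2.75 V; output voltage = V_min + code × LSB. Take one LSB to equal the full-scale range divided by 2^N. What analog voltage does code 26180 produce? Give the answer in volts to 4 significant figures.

1.099 V

Full-scale range = 2.75 V. LSB = 2.75 V / 2^16.
V_out = 0 + 26180 × (2.75/65536) V
      = 0 V + 1.09856 V = 1.09856 V.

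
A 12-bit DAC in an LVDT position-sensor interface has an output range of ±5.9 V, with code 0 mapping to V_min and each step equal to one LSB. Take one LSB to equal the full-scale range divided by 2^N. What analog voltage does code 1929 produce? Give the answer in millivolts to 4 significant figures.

-342.8 mV

Full-scale range = 5.9 V − (-5.9 V) = 11.8 V. LSB = 11.8 V / 2^12.
V_out = -5.9 + 1929 × (11.8/4096) V
      = -5.9 V + 5.55718 V = -0.342822 V.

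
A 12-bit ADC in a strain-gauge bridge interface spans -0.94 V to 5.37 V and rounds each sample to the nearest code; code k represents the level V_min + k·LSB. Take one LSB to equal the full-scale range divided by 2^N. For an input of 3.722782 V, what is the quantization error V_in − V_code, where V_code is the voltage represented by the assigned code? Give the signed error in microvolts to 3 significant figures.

−394 µV

Full-scale range = 5.37 V − (-0.94 V) = 6.31 V. LSB = 6.31 V / 2^12 ≈ 1.541 mV.
(3.722782 − (-0.94)) / LSB = 4.662782 × 4096/6.31 = 3026.7441. Nearest integer: k = 3027.
Reconstructed level: -0.94 + 3027 × 6.31/4096 V = 3.723176270 V.
Error = V_in − V_code = 3.722782 − (3.723176270) = −394 µV.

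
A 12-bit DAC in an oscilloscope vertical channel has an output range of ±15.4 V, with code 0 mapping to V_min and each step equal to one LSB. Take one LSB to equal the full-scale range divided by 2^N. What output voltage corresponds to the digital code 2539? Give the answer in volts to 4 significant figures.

3.692 V

Full-scale range = 15.4 V − (-15.4 V) = 30.8 V. LSB = 30.8 V / 2^12.
V_out = V_min + code × LSB = -15.4 V + 2539 × 30.8 V / 4096
      = -15.4 + 19.0921 = 3.69209 V.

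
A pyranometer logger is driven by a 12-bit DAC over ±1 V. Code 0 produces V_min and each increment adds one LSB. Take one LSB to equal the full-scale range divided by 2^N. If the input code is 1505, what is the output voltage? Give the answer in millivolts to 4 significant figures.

-265.1 mV

Span: 1 V − (-1 V) = 2 V. LSB = 2 V / 2^12.
Output = V_min + (1505/4096) × range = -1 + 0.367432 × 2 V
      = -1 V + 0.734863 V = -0.265137 V.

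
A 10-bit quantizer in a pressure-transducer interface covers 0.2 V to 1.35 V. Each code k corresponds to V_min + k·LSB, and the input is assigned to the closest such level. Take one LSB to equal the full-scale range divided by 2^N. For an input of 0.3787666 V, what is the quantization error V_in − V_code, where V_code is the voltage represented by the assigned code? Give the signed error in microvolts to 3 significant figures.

+202 µV

Full-scale range = 1.35 V − (0.2 V) = 1.15 V. LSB = 1.15 V / 2^10 ≈ 1.123 mV.
Position in LSBs: (0.3787666 − (0.2)) × 1024/1.15 = 159.1800; rounding gives k = 159.
V_code = V_min + k × range/2^10 = 0.2 + 159 × 1.15/1024 = 0.3785644531 V.
Error = V_in − V_code = 0.3787666 − (0.3785644531) = +202 µV.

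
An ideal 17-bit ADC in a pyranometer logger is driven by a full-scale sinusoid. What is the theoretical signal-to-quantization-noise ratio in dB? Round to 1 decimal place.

For an ideal N-bit converter with full-scale sine input, SNR = 6.02 N + 1.76 dB. SNR = 6.02 × 17 + 1.76 = 102.34 + 1.76 = 104.10 dB.

104.1 dB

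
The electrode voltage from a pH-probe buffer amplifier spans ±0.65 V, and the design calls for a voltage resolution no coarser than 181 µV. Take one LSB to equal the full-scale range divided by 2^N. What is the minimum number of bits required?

Full-scale range = 0.65 V − (-0.65 V) = 1.3 V.
Levels needed ≥ 1.3/181 µV = 7182. 2^13 = 8192 suffices, so N_min = 13.

13 bits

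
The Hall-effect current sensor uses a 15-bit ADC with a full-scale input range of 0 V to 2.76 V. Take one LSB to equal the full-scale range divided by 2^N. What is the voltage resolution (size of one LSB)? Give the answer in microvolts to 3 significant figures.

Range is 2.76 V.
2^15 = 32768 levels.
One LSB is 2.76 V / 32768 = 84.2 µV.

84.2 µV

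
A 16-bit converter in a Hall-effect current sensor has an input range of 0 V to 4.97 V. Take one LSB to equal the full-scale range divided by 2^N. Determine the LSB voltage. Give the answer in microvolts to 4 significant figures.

75.84 µV

Full-scale range = 4.97 V.
Number of codes = 2^16 = 65536.
Step size = 4.97/65536 V = 75.84 µV.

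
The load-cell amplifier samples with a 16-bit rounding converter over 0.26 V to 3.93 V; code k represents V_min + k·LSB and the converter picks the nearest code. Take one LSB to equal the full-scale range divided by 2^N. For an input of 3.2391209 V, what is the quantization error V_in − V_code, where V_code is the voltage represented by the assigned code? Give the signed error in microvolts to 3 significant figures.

Range = 3.93 − (0.26) = 3.67 V. LSB = 3.67 V / 2^16 ≈ 56.00 µV.
Position in LSBs: (3.2391209 − (0.26)) × 65536/3.67 = 53198.8194; rounding gives k = 53199.
Reconstructed level: 0.26 + 53199 × 3.67/65536 V = 3.2391310120 V.
V_in − V_code = 3.2391209 − (3.2391310120) = −10.1 µV.

−10.1 µV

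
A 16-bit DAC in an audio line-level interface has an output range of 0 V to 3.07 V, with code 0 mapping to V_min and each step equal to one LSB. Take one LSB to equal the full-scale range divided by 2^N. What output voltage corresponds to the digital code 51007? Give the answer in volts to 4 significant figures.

2.389 V

V_FS = 3.07 V. LSB = 3.07 V / 2^16.
V_out = V_min + code × LSB = 0 V + 51007 × 3.07 V / 65536
      = 0 V + 2.38940 V = 2.38940 V.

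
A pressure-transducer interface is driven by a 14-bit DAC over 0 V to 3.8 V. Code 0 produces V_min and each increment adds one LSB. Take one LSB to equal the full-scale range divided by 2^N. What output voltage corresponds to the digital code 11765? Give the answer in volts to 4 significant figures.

Full-scale range = 3.8 V. LSB = 3.8 V / 2^14.
Output = V_min + (11765/16384) × range = 0 + 0.718079 × 3.8 V
      = 0 + 2.72870 = 2.72870 V.

2.729 V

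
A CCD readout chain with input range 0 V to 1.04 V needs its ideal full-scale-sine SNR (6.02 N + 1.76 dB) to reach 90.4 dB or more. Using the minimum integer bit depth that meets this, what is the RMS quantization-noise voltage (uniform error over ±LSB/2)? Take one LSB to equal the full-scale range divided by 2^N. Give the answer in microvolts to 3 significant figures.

9.16 µV

Span = 1.04 V.
Solving 6.02 N ≥ 90.4 − 1.76: N ≥ 14.724. Round up → N = 15.
Step size = 1.04/32768 V = 31.738 µV.
RMS noise = LSB/√12 = 9.16 µV.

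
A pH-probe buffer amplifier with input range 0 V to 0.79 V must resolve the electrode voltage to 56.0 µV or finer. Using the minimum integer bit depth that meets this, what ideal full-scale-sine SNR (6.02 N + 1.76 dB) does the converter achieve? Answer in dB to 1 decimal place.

Range is 0.79 V.
Need 2^N ≥ 0.79 V / 56.0 µV = 14110 → N_min = 14.
6.02(14) + 1.76 = 86.04 dB.

86.0 dB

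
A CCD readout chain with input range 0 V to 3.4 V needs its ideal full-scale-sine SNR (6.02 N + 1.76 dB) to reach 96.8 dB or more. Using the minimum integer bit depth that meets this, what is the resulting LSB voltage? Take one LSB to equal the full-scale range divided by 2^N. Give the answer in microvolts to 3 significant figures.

51.9 µV

Full-scale range = 3.4 V.
6.02 N + 1.76 ≥ 96.8 gives N ≥ 15.787, so the minimum integer is 16.
Step size = 3.4/65536 V = 51.9 µV.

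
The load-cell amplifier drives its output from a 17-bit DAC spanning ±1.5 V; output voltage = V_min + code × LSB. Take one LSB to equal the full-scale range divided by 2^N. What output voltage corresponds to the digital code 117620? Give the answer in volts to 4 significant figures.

The full-scale span is 1.5 − (-1.5) = 3 V. LSB = 3 V / 2^17.
Output = V_min + (117620/131072) × range = -1.5 + 0.897369 × 3 V
      = -1.5 + 2.69211 = 1.19211 V.

1.192 V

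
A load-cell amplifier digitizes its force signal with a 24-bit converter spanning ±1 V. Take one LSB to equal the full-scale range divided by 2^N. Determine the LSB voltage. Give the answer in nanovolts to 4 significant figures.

119.2 nV

Span: 1 V − (-1 V) = 2 V.
2^24 = 16777216 levels.
One LSB is 2 V / 16777216 = 119.2 nV.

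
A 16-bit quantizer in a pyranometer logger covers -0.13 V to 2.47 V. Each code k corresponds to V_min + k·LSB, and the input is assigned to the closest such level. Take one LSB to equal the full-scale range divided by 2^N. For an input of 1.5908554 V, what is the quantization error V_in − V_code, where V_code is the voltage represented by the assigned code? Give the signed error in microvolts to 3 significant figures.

+5.79 µV

Full-scale range = 2.47 V − (-0.13 V) = 2.6 V. LSB = 2.6 V / 2^16 ≈ 39.67 µV.
(V_in − V_min)/LSB = (1.5908554 − (-0.13)) × 65536/2.6 = 43376.1460 → nearest code k = 43376.
V_code = -0.13 + (43376/65536) × 2.6 = 1.5908496094 V.
V_in − V_code = 1.5908554 − (1.5908496094) = +5.79 µV.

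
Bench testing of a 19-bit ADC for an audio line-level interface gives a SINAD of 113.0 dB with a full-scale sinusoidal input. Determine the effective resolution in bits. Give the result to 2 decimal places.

18.48 bits

ENOB = (113.0 − 1.76)/6.02 = 18.4784 bits.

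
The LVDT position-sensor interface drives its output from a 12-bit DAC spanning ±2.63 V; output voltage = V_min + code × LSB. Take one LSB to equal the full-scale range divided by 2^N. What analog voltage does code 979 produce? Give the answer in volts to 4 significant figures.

Span: 2.63 V − (-2.63 V) = 5.26 V. LSB = 5.26 V / 2^12.
V_out = -2.63 + 979 × (5.26/4096) V
      = -2.63 V + 1.25721 V = -1.37279 V.

-1.373 V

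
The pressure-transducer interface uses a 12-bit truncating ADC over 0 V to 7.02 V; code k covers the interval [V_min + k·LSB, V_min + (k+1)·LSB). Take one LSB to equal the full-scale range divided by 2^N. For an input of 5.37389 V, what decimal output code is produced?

3135

Range is 7.02 V. LSB = 7.02 V / 2^12 ≈ 1.714 mV.
(V_in − V_min) × 2^12/range = (5.37389 − (0)) × 4096/7.02 = 3135.535.
Floor → code = 3135.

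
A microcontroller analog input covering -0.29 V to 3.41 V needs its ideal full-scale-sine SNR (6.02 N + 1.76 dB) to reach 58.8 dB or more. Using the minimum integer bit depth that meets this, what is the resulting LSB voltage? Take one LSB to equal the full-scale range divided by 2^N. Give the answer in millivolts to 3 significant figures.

3.61 mV

Full-scale range = 3.41 V − (-0.29 V) = 3.7 V.
6.02 N + 1.76 ≥ 58.8 gives N ≥ 9.475, so the minimum integer is 10.
LSB = 3.7 V ÷ 2^10 = 3.7/1024 V = 3.61 mV.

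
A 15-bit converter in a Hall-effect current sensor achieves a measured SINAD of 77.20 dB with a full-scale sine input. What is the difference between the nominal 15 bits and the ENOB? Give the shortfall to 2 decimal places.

2.47 bits

ENOB = (SINAD − 1.76)/6.02 = (77.20 − 1.76)/6.02 = 12.5316 bits.
Shortfall = 15 − 12.5316 = 2.4684 bits.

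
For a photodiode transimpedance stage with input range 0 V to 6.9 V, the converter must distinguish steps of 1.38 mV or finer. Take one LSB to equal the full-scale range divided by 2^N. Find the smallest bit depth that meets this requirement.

13 bits

Full-scale range = 6.9 V.
Required number of levels: 6.9/1.38 mV = 5000.0; smallest N with 2^N ≥ that is 13.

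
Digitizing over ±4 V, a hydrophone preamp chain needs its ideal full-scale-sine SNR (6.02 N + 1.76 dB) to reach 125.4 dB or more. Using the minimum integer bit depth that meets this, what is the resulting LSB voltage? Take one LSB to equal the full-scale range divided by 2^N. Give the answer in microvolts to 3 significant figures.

3.81 µV

Range = 4 − (-4) = 8 V.
N ≥ (125.4 − 1.76)/6.02 = 20.538 → N_min = 21.
LSB = 8 V ÷ 2^21 = 8/2097152 V = 3.81 µV.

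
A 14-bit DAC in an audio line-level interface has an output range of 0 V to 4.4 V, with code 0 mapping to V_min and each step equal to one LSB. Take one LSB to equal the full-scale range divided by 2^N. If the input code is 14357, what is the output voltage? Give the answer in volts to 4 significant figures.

3.856 V

Full-scale range = 4.4 V. LSB = 4.4 V / 2^14.
Output = V_min + (14357/16384) × range = 0 + 0.876282 × 4.4 V
      = 0 + 3.85564 = 3.85564 V.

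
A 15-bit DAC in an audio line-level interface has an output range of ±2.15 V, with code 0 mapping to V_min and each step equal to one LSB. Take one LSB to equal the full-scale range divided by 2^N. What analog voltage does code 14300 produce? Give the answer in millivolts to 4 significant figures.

-273.5 mV

Full-scale range = 2.15 V − (-2.15 V) = 4.3 V. LSB = 4.3 V / 2^15.
V_out = -2.15 + 14300 × (4.3/32768) V
      = -2.15 + 1.87653 = -0.273474 V.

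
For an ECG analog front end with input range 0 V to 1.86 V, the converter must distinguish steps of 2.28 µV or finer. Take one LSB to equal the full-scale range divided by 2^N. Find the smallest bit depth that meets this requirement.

20 bits

Full-scale range = 1.86 V.
Levels needed ≥ 1.86/2.28 µV = 815800. 2^20 = 1048576 suffices, so N_min = 20.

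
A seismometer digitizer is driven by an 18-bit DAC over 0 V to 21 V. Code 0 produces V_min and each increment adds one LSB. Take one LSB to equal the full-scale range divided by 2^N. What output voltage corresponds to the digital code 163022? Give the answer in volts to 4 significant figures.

V_FS = 21 V. LSB = 21 V / 2^18.
V_out = V_min + code × LSB = 0 V + 163022 × 21 V / 262144
      = 0 V + 13.0595 V = 13.0595 V.

13.06 V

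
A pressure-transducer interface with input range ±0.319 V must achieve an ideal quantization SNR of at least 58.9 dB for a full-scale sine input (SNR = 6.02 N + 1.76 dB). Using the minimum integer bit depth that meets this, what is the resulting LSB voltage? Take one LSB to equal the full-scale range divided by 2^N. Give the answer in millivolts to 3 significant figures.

The full-scale span is 0.319 − (-0.319) = 0.638 V.
6.02 N + 1.76 ≥ 58.9 gives N ≥ 9.492, so the minimum integer is 10.
Step size = 0.638/1024 V = 0.623 mV.

0.623 mV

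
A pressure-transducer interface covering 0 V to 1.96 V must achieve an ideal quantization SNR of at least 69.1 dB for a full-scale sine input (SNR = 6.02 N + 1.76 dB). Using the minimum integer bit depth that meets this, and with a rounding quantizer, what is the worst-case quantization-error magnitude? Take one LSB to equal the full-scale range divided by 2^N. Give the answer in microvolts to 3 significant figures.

239 µV

Range is 1.96 V.
N ≥ (69.1 − 1.76)/6.02 = 11.186 → N_min = 12.
Step size = 1.96/4096 V = 478.52 µV.
Half an LSB is 239 µV.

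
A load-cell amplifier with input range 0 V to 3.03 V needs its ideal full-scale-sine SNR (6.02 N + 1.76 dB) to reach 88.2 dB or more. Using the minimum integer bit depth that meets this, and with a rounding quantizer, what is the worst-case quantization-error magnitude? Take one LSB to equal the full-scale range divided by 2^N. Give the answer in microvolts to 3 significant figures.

46.2 µV

Range is 3.03 V.
6.02 N + 1.76 ≥ 88.2 gives N ≥ 14.359, so the minimum integer is 15.
LSB = 3.03 V / 2^15 = 92.468 µV.
Half an LSB is 46.2 µV.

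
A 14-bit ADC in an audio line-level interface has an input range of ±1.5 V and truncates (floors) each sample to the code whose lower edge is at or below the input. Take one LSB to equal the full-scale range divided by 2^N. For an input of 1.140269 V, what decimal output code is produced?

Span: 1.5 V − (-1.5 V) = 3 V. LSB = 3 V / 2^14 ≈ 183.1 µV.
(V_in − V_min) × 2^14/range = (1.140269 − (-1.5)) × 16384/3 = 14419.389.
Floor → code = 14419.

14419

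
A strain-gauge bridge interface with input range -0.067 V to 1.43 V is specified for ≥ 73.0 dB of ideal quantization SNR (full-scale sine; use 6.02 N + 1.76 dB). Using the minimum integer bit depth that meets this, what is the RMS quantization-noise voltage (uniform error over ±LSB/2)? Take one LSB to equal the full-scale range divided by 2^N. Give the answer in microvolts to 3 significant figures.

106 µV

Span: 1.43 V − (-0.067 V) = 1.497 V.
Required N = ⌈(73.0 − 1.76)/6.02⌉ = ⌈11.834⌉ = 12.
Step size = 1.497/4096 V = 365.48 µV.
σ_q = LSB/√12 = 365.48 µV/3.4641 = 106 µV.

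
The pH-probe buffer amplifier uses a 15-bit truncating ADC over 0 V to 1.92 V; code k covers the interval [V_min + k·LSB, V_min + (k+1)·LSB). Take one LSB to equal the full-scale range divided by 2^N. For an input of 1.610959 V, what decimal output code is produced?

27493

V_FS = 1.92 V. LSB = 1.92 V / 2^15 ≈ 58.59 µV.
(V_in − V_min) × 2^15/range = (1.610959 − (0)) × 32768/1.92 = 27493.700.
Floor → code = 27493.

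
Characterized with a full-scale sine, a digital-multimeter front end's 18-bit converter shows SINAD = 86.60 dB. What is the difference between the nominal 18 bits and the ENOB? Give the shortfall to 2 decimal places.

3.91 bits

N_eff = (86.60 − 1.76)/6.02 = 14.0930 bits.
Lost resolution: 18 − 14.0930 = 3.9070 bits.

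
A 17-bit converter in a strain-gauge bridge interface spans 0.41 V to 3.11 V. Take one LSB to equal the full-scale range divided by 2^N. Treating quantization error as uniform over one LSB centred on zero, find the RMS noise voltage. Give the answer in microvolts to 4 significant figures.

5.947 µV

The full-scale span is 3.11 − (0.41) = 2.7 V.
LSB = 2.7 V ÷ 2^17 = 2.7/131072 V = 20.5994 µV.
V_rms = LSB/√12 = 20.5994 µV / √12 = 5.947 µV.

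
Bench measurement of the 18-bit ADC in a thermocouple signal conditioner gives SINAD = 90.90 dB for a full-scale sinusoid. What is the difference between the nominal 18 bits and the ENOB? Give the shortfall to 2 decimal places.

N_eff = (90.90 − 1.76)/6.02 = 14.8073 bits.
18 − 14.8073 = 3.19 bits below nominal.

3.19 bits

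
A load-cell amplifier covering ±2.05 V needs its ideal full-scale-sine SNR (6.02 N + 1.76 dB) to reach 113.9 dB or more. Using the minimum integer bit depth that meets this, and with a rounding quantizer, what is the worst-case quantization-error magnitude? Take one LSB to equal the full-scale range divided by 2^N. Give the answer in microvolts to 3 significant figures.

3.91 µV

Full-scale range = 2.05 V − (-2.05 V) = 4.1 V.
Solving 6.02 N ≥ 113.9 − 1.76: N ≥ 18.628. Round up → N = 19.
LSB = 4.1 V ÷ 2^19 = 4.1/524288 V = 7.8201 µV.
|e|_max = LSB/2 = 3.91 µV.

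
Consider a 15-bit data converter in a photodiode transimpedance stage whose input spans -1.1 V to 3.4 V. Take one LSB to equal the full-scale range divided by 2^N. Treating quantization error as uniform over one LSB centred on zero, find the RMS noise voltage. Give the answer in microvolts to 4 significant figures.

39.64 µV

The full-scale span is 3.4 − (-1.1) = 4.5 V.
One LSB is 4.5 V / 32768 = 137.329 µV.
V_rms = LSB/√12 = 137.329 µV / √12 = 39.64 µV.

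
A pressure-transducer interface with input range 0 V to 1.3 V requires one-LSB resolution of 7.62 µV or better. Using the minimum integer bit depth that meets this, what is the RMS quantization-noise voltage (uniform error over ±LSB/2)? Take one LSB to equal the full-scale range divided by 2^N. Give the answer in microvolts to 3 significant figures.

Range is 1.3 V.
1.3 V / 7.62 µV = 170600. Since 2^17 = 131072 and 2^18 = 262144, N = 18.
LSB = 1.3 V ÷ 2^18 = 1.3/262144 V = 4.9591 µV.
σ_q = LSB/√12 = 4.9591 µV/3.4641 = 1.43 µV.

1.43 µV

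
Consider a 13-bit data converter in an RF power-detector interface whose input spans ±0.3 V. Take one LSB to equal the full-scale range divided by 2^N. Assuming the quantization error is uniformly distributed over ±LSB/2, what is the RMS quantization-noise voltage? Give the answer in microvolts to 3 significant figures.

21.1 µV

Full-scale range = 0.3 V − (-0.3 V) = 0.6 V.
Step size = 0.6/8192 V = 73.242 µV.
σ_q = LSB/√12 = 73.242 µV/3.4641 = 21.1 µV.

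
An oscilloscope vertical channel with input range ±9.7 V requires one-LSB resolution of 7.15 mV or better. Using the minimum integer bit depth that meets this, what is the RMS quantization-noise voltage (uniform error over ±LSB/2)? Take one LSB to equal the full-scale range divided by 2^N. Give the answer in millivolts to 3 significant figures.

The full-scale span is 9.7 − (-9.7) = 19.4 V.
Levels needed ≥ 19.4/7.15 mV = 2713. 2^12 = 4096 suffices, so N_min = 12.
One LSB is 19.4 V / 4096 = 4.7363 mV.
RMS noise = LSB/√12 = 1.37 mV.

1.37 mV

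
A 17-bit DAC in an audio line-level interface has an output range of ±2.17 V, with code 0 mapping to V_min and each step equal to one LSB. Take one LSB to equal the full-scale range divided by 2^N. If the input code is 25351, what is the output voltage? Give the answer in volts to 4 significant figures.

Range = 2.17 − (-2.17) = 4.34 V. LSB = 4.34 V / 2^17.
V_out = V_min + code × LSB = -2.17 V + 25351 × 4.34 V / 131072
      = -2.17 V + 0.839411 V = -1.33059 V.

-1.331 V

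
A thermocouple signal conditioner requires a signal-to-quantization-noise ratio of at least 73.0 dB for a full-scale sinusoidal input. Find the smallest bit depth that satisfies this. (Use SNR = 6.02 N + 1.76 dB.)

Solving 6.02 N ≥ 73.0 − 1.76: N ≥ 11.834. Round up → N = 12.

12 bits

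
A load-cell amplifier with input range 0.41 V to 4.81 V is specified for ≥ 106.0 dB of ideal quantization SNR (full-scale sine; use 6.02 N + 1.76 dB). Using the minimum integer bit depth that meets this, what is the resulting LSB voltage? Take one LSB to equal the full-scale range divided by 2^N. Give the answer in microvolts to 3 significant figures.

16.8 µV

Span: 4.81 V − (0.41 V) = 4.4 V.
6.02 N + 1.76 ≥ 106.0 gives N ≥ 17.316, so the minimum integer is 18.
LSB = 4.4 V ÷ 2^18 = 4.4/262144 V = 16.8 µV.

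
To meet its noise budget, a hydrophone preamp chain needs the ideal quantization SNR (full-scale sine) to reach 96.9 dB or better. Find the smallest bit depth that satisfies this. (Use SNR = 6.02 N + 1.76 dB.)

16 bits

6.02 N + 1.76 ≥ 96.9 gives N ≥ 15.804, so the minimum integer is 16.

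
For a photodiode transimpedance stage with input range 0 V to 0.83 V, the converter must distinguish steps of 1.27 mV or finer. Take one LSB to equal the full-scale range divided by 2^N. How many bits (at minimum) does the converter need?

Full-scale range = 0.83 V.
Need 2^N ≥ 0.83 V / 1.27 mV = 653.5 → N_min = 10.

10 bits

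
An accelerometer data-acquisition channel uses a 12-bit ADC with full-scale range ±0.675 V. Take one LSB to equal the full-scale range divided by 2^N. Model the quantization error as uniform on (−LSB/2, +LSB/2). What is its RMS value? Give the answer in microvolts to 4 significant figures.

95.14 µV

Full-scale range = 0.675 V − (-0.675 V) = 1.35 V.
LSB = 1.35 V ÷ 2^12 = 1.35/4096 V = 329.590 µV.
RMS of a uniform error over width LSB is LSB/√12 = 95.14 µV.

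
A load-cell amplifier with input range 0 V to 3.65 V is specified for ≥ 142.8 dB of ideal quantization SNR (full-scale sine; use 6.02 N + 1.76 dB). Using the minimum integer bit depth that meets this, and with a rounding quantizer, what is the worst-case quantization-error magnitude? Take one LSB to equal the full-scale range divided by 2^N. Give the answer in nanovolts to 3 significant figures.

109 nV

Range is 3.65 V.
N ≥ (142.8 − 1.76)/6.02 = 23.429 → N_min = 24.
One LSB is 3.65 V / 16777216 = 217.56 nV.
Half an LSB is 109 nV.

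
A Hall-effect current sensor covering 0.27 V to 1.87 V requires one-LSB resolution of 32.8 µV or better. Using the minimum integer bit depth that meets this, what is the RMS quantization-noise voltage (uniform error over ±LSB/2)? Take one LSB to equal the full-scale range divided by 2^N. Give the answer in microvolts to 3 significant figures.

The full-scale span is 1.87 − (0.27) = 1.6 V.
1.6 V / 32.8 µV = 48780. Since 2^15 = 32768 and 2^16 = 65536, N = 16.
LSB = 1.6 V / 2^16 = 24.414 µV.
RMS noise = LSB/√12 = 7.05 µV.

7.05 µV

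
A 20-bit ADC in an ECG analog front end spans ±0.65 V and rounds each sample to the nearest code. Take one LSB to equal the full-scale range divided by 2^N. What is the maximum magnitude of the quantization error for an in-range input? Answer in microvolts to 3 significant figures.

0.620 µV

Span: 0.65 V − (-0.65 V) = 1.3 V.
LSB = 1.3 V / 2^20 = 1.2398 µV.
Worst-case error for round-to-nearest is half an LSB: 0.620 µV.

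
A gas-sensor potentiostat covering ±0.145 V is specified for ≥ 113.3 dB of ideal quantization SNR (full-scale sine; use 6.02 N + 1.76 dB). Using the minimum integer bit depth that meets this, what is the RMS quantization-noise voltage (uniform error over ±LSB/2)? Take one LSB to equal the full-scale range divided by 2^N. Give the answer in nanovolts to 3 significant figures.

160 nV

Span: 0.145 V − (-0.145 V) = 0.29 V.
Solving 6.02 N ≥ 113.3 − 1.76: N ≥ 18.528. Round up → N = 19.
Step size = 0.29/524288 V = 0.55313 µV.
V_rms = LSB/√12 = 160 nV.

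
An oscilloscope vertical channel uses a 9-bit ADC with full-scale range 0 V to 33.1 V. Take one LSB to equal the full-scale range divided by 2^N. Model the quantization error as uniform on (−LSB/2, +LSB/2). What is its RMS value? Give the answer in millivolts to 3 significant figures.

Full-scale range = 33.1 V.
LSB = 33.1 V ÷ 2^9 = 33.1/512 V = 64.648 mV.
V_rms = LSB/√12 = 64.648 mV / √12 = 18.7 mV.

18.7 mV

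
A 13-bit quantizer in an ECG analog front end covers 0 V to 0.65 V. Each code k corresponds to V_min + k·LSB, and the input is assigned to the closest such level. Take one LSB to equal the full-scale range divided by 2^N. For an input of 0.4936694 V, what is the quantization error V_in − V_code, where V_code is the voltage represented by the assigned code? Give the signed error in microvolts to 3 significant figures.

−19.6 µV

Full-scale range = 0.65 V. LSB = 0.65 V / 2^13 ≈ 79.35 µV.
Position in LSBs: (0.4936694 − (0)) × 8192/0.65 = 6221.7534; rounding gives k = 6222.
V_code = V_min + k × range/2^13 = 0 + 6222 × 0.65/8192 = 0.4936889648 V.
V_in − V_code = 0.4936694 − (0.4936889648) = −19.6 µV.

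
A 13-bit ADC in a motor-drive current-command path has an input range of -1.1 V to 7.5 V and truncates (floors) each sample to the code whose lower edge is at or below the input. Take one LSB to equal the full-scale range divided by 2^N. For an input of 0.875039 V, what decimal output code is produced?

Span: 7.5 V − (-1.1 V) = 8.6 V. LSB = 8.6 V / 2^13 ≈ 1.050 mV.
(V_in − V_min) × 2^13/range = (0.875039 − (-1.1)) × 8192/8.6 = 1881.339.
Floor → code = 1881.

1881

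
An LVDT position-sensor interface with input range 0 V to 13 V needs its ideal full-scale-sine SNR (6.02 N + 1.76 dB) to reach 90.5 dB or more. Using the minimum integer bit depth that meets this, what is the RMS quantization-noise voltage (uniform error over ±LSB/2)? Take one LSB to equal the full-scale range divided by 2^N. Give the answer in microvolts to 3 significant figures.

115 µV

Full-scale range = 13 V.
N ≥ (90.5 − 1.76)/6.02 = 14.741 → N_min = 15.
Step size = 13/32768 V = 396.73 µV.
RMS noise = LSB/√12 = 115 µV.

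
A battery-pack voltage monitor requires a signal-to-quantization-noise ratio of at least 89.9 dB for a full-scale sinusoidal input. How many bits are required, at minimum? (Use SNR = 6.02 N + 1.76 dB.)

Solving 6.02 N ≥ 89.9 − 1.76: N ≥ 14.641. Round up → N = 15.

15 bits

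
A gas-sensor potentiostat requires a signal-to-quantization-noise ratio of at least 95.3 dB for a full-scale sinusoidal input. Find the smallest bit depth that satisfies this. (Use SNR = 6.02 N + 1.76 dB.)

16 bits

N ≥ (95.3 − 1.76)/6.02 = 15.538 → N_min = 16.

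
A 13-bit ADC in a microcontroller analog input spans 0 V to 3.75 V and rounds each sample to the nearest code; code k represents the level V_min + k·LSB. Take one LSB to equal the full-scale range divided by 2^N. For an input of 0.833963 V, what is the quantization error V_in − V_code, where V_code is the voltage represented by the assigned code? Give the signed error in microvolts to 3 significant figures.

Range is 3.75 V. LSB = 3.75 V / 2^13 ≈ 457.8 µV.
(V_in − V_min)/LSB = (0.833963 − (0)) × 8192/3.75 = 1821.8200 → nearest code k = 1822.
V_code = V_min + k × range/2^13 = 0 + 1822 × 3.75/8192 = 0.8340454102 V.
V_in − V_code = 0.833963 − (0.8340454102) = −82.4 µV.

−82.4 µV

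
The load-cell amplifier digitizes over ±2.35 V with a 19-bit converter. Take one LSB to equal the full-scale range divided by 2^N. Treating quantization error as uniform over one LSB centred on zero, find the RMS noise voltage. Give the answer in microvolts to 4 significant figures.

Range = 2.35 − (-2.35) = 4.7 V.
One LSB is 4.7 V / 524288 = 8.96454 µV.
RMS of a uniform error over width LSB is LSB/√12 = 2.588 µV.

2.588 µV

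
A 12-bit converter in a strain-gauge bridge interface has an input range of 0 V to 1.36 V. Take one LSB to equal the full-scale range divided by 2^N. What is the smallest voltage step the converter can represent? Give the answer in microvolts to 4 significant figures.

332.0 µV

V_FS = 1.36 V.
There are 2^12 = 4096 steps.
LSB = 1.36 V ÷ 2^12 = 1.36/4096 V = 332.0 µV.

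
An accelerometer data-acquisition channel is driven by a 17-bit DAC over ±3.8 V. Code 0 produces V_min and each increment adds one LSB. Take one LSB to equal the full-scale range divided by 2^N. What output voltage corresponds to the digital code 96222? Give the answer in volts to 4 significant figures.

1.779 V

The full-scale span is 3.8 − (-3.8) = 7.6 V. LSB = 7.6 V / 2^17.
V_out = V_min + code × LSB = -3.8 V + 96222 × 7.6 V / 131072
      = -3.8 V + 5.57928 V = 1.77928 V.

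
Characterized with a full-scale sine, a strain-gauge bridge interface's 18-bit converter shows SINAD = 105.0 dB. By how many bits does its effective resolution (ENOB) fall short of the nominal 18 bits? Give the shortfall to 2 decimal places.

N_eff = (105.0 − 1.76)/6.02 = 17.1495 bits.
Shortfall = 18 − 17.1495 = 0.8505 bits.

0.85 bits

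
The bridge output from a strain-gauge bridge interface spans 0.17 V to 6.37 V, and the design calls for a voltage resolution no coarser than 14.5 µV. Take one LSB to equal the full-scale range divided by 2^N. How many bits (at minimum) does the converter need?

19 bits

Full-scale range = 6.37 V − (0.17 V) = 6.2 V.
Required number of levels: 6.2/14.5 µV = 427590; smallest N with 2^N ≥ that is 19.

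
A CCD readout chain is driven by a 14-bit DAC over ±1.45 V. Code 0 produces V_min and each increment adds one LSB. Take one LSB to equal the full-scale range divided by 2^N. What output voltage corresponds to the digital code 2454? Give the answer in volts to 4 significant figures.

Span: 1.45 V − (-1.45 V) = 2.9 V. LSB = 2.9 V / 2^14.
Output = V_min + (2454/16384) × range = -1.45 + 0.149780 × 2.9 V
      = -1.45 V + 0.434363 V = -1.01564 V.

-1.016 V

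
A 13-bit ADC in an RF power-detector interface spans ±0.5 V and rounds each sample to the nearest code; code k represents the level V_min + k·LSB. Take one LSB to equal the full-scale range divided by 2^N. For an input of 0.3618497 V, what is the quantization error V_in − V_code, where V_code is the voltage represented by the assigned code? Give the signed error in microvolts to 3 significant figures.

The full-scale span is 0.5 − (-0.5) = 1 V. LSB = 1 V / 2^13 ≈ 122.1 µV.
(0.3618497 − (-0.5)) / LSB = 0.8618497 × 8192/1 = 7060.2727. Nearest integer: k = 7060.
Reconstructed level: -0.5 + 7060 × 1/8192 V = 0.3618164063 V.
Error = V_in − V_code = 0.3618497 − (0.3618164063) = +33.3 µV.

+33.3 µV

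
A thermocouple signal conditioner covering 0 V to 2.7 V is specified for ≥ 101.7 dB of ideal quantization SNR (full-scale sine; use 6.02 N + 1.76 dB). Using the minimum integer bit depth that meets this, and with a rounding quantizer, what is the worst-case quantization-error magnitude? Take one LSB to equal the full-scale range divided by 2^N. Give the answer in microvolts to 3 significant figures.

Range is 2.7 V.
6.02 N + 1.76 ≥ 101.7 gives N ≥ 16.601, so the minimum integer is 17.
Step size = 2.7/131072 V = 20.599 µV.
Max error for round-to-nearest is LSB/2 = 10.3 µV.

10.3 µV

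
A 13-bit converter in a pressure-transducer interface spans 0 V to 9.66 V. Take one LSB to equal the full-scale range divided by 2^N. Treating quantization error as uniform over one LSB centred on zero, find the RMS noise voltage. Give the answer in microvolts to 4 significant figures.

340.4 µV

Range is 9.66 V.
Step size = 9.66/8192 V = 1.17920 mV.
For a uniform distribution on [−LSB/2, +LSB/2], V_rms = LSB/√12 = 1.17920 mV/3.4641 = 340.4 µV.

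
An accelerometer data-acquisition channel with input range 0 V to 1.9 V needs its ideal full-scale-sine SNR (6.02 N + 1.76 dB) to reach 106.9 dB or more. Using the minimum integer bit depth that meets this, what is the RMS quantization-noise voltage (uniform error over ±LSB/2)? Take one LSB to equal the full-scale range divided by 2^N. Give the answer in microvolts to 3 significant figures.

2.09 µV

Range is 1.9 V.
N ≥ (106.9 − 1.76)/6.02 = 17.465 → N_min = 18.
One LSB is 1.9 V / 262144 = 7.2479 µV.
σ_q = LSB/√12 = 7.2479 µV/3.4641 = 2.09 µV.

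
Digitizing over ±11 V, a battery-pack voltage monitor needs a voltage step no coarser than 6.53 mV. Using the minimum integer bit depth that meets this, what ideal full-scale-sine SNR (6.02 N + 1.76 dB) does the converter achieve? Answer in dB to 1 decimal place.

The full-scale span is 11 − (-11) = 22 V.
Need 2^N ≥ 22 V / 6.53 mV = 3369 → N_min = 12.
SNR = 6.02 × 12 + 1.76 = 74.00 dB.

74.0 dB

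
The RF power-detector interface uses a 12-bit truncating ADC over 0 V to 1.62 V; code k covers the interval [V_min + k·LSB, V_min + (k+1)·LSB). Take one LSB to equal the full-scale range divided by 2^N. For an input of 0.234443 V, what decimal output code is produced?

592

V_FS = 1.62 V. LSB = 1.62 V / 2^12 ≈ 395.5 µV.
V_in − V_min = 0.234443 − (0) = 0.234443 V.
Divide by LSB: 0.234443 × 4096/1.62 = 592.7645.
Truncating gives code 592.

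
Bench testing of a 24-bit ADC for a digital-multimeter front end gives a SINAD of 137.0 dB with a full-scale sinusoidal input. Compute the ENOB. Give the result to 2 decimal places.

(137.0 − 1.76) / 6.02 = 135.24/6.02 = 22.4651 effective bits.

22.47 bits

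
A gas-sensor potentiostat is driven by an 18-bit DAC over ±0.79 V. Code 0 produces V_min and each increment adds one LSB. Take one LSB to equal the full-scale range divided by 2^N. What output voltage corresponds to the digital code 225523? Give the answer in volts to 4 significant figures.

0.5693 V

Full-scale range = 0.79 V − (-0.79 V) = 1.58 V. LSB = 1.58 V / 2^18.
V_out = V_min + code × LSB = -0.79 V + 225523 × 1.58 V / 262144
      = -0.79 + 1.35928 = 0.569277 V.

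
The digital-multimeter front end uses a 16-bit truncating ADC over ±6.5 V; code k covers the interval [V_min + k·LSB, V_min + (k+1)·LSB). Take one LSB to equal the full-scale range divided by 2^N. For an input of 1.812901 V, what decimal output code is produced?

41907

The full-scale span is 6.5 − (-6.5) = 13 V. LSB = 13 V / 2^16 ≈ 198.4 µV.
code = ⌊(V_in − V_min)/LSB⌋ = ⌊(V_in − V_min) × 2^16 / range⌋
     = ⌊(1.812901 − (-6.5)) × 65536 / 13⌋ = ⌊8.312901 × 65536/13⌋
     = ⌊41907.252⌋ = 41907.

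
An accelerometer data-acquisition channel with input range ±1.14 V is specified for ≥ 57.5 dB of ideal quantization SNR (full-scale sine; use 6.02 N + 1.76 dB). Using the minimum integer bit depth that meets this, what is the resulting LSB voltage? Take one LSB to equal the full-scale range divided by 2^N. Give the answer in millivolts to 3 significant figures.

2.23 mV

Range = 1.14 − (-1.14) = 2.28 V.
Required N = ⌈(57.5 − 1.76)/6.02⌉ = ⌈9.259⌉ = 10.
LSB = 2.28 V / 2^10 = 2.23 mV.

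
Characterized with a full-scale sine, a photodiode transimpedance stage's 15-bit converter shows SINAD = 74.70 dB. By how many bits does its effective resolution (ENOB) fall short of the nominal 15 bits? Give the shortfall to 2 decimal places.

ENOB = (SINAD − 1.76)/6.02 = (74.70 − 1.76)/6.02 = 12.1163 bits.
15 − 12.1163 = 2.88 bits below nominal.

2.88 bits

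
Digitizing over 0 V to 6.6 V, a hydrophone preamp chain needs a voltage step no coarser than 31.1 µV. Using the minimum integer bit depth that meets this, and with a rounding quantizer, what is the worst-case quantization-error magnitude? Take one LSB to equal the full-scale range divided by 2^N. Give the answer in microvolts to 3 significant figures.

Span = 6.6 V.
Need 2^N ≥ 6.6 V / 31.1 µV = 212200 → N_min = 18.
LSB = 6.6 V ÷ 2^18 = 6.6/262144 V = 25.177 µV.
|e|_max = LSB/2 = 12.6 µV.

12.6 µV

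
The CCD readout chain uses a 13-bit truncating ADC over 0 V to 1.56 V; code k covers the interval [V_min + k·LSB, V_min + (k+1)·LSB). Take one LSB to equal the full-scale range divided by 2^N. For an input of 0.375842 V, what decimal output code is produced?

1973

V_FS = 1.56 V. LSB = 1.56 V / 2^13 ≈ 190.4 µV.
(V_in − V_min) × 2^13/range = (0.375842 − (0)) × 8192/1.56 = 1973.652.
Floor → code = 1973.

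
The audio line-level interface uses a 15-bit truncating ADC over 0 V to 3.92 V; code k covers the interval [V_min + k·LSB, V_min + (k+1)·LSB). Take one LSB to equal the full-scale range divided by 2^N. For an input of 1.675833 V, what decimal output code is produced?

14008

Span = 3.92 V. LSB = 3.92 V / 2^15 ≈ 119.6 µV.
(V_in − V_min) × 2^15/range = (1.675833 − (0)) × 32768/3.92 = 14008.596.
Floor → code = 14008.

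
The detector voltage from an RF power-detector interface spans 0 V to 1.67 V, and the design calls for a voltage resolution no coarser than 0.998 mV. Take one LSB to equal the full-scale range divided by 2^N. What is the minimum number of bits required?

V_FS = 1.67 V.
Levels needed ≥ 1.67/0.998 mV = 1673. 2^11 = 2048 suffices, so N_min = 11.

11 bits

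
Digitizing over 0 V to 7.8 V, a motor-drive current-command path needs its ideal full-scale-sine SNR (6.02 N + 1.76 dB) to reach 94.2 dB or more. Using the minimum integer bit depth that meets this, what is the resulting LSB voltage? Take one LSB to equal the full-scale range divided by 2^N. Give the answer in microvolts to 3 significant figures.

Full-scale range = 7.8 V.
Solving 6.02 N ≥ 94.2 − 1.76: N ≥ 15.355. Round up → N = 16.
One LSB is 7.8 V / 65536 = 119 µV.

119 µV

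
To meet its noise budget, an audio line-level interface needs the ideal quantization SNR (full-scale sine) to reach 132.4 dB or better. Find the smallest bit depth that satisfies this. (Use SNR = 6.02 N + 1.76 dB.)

Solving 6.02 N ≥ 132.4 − 1.76: N ≥ 21.701. Round up → N = 22.

22 bits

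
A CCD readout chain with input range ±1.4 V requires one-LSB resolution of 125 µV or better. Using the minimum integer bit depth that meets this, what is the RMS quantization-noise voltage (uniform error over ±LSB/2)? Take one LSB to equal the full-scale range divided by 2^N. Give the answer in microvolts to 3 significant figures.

24.7 µV

Full-scale range = 1.4 V − (-1.4 V) = 2.8 V.
Required number of levels: 2.8/125 µV = 22400; smallest N with 2^N ≥ that is 15.
One LSB is 2.8 V / 32768 = 85.449 µV.
V_rms = LSB/√12 = 24.7 µV.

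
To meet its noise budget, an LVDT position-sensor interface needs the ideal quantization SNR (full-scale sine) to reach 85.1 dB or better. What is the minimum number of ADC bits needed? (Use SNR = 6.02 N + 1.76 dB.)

14 bits

Required N = ⌈(85.1 − 1.76)/6.02⌉ = ⌈13.844⌉ = 14.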